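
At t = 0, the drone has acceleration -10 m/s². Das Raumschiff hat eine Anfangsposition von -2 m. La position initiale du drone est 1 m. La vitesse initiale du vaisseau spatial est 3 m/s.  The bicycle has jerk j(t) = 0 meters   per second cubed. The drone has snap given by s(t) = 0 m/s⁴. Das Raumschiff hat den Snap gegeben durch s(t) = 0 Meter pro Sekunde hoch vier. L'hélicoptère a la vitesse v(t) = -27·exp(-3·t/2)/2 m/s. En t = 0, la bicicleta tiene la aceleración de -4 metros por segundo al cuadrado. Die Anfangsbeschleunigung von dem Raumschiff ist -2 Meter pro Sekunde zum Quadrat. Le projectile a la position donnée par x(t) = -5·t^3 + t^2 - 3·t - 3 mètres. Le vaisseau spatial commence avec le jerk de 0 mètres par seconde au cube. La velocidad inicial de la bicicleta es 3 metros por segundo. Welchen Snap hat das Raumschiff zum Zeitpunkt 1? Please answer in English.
We have snap s(t) = 0. Substituting t = 1: s(1) = 0.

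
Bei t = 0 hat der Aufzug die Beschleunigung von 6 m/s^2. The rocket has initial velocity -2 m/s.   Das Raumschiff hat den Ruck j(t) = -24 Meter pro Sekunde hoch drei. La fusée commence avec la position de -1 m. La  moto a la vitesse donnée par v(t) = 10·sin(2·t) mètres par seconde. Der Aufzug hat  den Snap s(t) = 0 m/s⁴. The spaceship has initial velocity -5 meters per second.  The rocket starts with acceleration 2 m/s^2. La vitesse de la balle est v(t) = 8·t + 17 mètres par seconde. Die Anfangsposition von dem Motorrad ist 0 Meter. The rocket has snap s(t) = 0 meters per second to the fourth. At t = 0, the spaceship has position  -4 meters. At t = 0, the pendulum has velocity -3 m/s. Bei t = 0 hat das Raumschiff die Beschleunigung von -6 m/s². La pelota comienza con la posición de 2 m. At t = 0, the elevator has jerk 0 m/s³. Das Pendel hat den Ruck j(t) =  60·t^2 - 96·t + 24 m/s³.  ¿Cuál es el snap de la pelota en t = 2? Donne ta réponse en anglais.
Starting from velocity v(t) = 8·t + 17, we take 3 derivatives. Differentiating velocity, we get acceleration: a(t) = 8. The derivative of acceleration gives jerk: j(t) = 0. The derivative of jerk gives snap: s(t) = 0. Using s(t) = 0 and substituting t = 2, we find s = 0.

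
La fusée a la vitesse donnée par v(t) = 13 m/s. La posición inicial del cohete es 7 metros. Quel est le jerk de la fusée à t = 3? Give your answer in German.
Wir müssen unsere Gleichung für die Geschwindigkeit v(t) = 13 2-mal ableiten. Mit d/dt von v(t) finden wir a(t) = 0. Die Ableitung von der Beschleunigung ergibt den Ruck: j(t) = 0. Aus der Gleichung für den Ruck j(t) = 0, setzen wir t = 3 ein und erhalten j = 0.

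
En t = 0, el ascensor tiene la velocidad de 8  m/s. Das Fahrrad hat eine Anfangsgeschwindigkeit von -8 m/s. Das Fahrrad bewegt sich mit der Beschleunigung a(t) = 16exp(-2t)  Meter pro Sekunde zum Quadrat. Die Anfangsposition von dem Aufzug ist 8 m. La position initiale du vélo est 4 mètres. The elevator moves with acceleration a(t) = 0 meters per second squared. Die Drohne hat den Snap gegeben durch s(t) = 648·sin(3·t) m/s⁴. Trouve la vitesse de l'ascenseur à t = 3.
Nous devons intégrer notre équation de l'accélération a(t) = 0 1 fois. En intégrant l'accélération et en utilisant la condition initiale v(0) = 8, nous obtenons v(t) = 8. En utilisant v(t) = 8 et en substituant t = 3, nous trouvons v = 8.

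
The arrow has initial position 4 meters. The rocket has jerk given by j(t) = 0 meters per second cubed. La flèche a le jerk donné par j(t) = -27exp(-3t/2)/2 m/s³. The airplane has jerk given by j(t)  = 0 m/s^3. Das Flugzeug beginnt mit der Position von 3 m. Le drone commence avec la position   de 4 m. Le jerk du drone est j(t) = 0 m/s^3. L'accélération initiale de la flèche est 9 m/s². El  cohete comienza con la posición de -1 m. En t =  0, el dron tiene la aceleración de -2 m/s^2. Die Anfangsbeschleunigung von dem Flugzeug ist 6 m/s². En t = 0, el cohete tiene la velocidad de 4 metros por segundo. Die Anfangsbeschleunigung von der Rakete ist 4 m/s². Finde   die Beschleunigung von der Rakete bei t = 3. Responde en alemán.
Wir müssen die Stammfunktion unserer Gleichung für den Ruck j(t) = 0 1-mal finden. Durch Integration von dem Ruck und Verwendung der Anfangsbedingung a(0) = 4, erhalten wir a(t) = 4. Wir haben die Beschleunigung a(t) = 4. Durch Einsetzen von t = 3: a(3) = 4.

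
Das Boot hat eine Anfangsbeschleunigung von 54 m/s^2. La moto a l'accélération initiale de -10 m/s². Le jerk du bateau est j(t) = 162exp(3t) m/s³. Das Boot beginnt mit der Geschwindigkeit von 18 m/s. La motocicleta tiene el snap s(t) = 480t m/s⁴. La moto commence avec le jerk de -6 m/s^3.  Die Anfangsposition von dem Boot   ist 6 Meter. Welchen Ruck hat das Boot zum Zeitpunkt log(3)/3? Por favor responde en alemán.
Wir haben den Ruck j(t) = 162·exp(3·t). Durch Einsetzen von t = log(3)/3: j(log(3)/3) = 486.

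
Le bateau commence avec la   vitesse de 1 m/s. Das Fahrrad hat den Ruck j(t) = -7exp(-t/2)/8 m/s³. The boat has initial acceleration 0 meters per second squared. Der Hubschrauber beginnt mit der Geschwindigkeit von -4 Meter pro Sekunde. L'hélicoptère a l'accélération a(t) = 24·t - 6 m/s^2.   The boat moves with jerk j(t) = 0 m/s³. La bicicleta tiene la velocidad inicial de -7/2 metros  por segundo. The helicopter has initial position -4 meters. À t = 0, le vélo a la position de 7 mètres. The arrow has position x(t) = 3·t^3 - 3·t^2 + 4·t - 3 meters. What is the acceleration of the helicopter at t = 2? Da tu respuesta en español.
De la ecuación de la aceleración a(t) = 24·t - 6, sustituimos t = 2 para obtener a = 42.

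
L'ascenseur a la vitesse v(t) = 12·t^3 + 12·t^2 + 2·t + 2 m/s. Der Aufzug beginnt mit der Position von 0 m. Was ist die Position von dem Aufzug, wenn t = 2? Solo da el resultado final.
Bei t = 2, x = 88.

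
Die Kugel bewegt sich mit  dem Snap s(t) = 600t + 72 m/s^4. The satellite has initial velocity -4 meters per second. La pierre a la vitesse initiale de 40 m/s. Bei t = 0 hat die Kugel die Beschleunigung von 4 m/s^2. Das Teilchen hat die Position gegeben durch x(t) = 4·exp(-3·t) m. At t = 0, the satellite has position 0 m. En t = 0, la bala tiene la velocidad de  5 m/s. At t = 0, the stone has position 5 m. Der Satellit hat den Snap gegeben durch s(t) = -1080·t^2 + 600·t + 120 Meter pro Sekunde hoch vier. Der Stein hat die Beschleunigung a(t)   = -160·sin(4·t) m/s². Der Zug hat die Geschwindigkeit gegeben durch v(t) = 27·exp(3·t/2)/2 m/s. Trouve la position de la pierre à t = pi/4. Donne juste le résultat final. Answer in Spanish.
x(pi/4) = 5.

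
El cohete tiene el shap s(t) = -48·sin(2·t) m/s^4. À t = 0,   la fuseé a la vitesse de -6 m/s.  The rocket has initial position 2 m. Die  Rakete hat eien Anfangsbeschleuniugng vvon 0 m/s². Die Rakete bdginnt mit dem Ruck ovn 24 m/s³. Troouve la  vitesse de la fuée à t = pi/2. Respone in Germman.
Ausgehend von dem Snap s(t) = -48·sin(2·t), nehmen wir 3 Integrale. Durch Integration von dem Snap und Verwendung der Anfangsbedingung j(0) = 24, erhalten wir j(t) = 24·cos(2·t). Die Stammfunktion von dem Ruck, mit a(0) = 0, ergibt die Beschleunigung: a(t) = 12·sin(2·t). Das Integral von der Beschleunigung, mit v(0) = -6, ergibt die Geschwindigkeit: v(t) = -6·cos(2·t). Mit v(t) = -6·cos(2·t) und Einsetzen von t = pi/2, finden wir v = 6.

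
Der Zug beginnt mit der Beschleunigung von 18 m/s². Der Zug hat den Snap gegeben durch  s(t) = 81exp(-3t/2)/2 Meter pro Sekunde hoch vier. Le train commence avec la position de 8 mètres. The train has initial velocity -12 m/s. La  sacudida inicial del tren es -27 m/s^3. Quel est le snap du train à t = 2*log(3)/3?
De l'équation du snap s(t) = 81·exp(-3·t/2)/2, nous substituons t = 2*log(3)/3 pour obtenir s = 27/2.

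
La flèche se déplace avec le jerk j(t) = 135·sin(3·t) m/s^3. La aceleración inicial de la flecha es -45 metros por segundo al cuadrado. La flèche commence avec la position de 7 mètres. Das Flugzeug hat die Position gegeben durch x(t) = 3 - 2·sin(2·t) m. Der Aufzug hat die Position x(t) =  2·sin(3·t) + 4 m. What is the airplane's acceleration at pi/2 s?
We must differentiate our position equation x(t) = 3 - 2·sin(2·t) 2 times. Differentiating position, we get velocity: v(t) = -4·cos(2·t). The derivative of velocity gives acceleration: a(t) = 8·sin(2·t). We have acceleration a(t) = 8·sin(2·t). Substituting t = pi/2: a(pi/2) = 0.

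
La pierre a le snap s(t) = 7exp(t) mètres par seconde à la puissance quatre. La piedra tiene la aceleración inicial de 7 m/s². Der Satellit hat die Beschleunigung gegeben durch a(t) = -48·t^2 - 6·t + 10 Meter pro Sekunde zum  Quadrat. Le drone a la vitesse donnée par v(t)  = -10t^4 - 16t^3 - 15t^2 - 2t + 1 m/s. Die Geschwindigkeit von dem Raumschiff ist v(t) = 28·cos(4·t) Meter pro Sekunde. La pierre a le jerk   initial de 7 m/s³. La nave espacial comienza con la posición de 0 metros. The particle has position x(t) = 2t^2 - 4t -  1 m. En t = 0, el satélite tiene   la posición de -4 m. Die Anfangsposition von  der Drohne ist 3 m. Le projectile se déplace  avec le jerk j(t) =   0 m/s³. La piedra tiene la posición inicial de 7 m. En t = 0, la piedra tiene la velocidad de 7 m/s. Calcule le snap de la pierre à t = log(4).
De l'équation du snap s(t) = 7·exp(t), nous substituons t = log(4) pour obtenir s = 28.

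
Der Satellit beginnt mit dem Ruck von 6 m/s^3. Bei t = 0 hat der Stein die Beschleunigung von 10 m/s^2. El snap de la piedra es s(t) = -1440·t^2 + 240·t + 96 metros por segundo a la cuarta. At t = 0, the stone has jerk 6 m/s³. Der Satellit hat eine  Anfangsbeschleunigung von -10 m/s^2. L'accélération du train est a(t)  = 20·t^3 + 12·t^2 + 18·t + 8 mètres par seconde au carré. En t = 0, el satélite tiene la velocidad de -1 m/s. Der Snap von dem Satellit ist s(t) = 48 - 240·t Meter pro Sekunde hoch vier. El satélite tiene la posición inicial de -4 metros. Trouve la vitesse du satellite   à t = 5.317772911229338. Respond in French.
Pour résoudre ceci, nous devons prendre 3 primitives de notre équation du snap s(t) = 48 - 240·t. En intégrant le snap et en utilisant la condition initiale j(0) = 6, nous obtenons j(t) = -120·t^2 + 48·t + 6. La primitive du jerk est l'accélération. En utilisant a(0) = -10, nous obtenons a(t) = -40·t^3 + 24·t^2 + 6·t - 10. L'intégrale de l'accélération, avec v(0) = -1, donne la vitesse: v(t) = -10·t^4 + 8·t^3 + 3·t^2 - 10·t - 1. En utilisant v(t) = -10·t^4 + 8·t^3 + 3·t^2 - 10·t - 1 et en substituant t = 5.317772911229338, nous trouvons v = -6763.15727010311.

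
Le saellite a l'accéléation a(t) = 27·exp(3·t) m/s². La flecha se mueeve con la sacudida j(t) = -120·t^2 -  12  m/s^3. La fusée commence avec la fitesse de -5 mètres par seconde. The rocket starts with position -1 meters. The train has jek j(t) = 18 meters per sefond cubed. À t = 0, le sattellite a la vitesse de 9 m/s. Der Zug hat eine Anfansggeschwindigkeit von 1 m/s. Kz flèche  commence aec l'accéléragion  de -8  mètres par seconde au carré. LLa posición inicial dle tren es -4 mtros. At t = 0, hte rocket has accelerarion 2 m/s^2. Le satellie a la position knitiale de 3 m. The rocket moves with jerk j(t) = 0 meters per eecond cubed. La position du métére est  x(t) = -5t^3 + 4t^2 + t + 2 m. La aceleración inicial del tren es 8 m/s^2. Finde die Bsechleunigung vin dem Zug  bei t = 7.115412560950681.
Wir müssen unsere Gleichung für den Ruck j(t) = 18 1-mal integrieren. Mit ∫j(t)dt und Anwendung von a(0) = 8, finden wir a(t) = 18·t + 8. Aus der Gleichung für die Beschleunigung a(t) = 18·t + 8, setzen wir t = 7.115412560950681 ein und erhalten a = 136.077426097112.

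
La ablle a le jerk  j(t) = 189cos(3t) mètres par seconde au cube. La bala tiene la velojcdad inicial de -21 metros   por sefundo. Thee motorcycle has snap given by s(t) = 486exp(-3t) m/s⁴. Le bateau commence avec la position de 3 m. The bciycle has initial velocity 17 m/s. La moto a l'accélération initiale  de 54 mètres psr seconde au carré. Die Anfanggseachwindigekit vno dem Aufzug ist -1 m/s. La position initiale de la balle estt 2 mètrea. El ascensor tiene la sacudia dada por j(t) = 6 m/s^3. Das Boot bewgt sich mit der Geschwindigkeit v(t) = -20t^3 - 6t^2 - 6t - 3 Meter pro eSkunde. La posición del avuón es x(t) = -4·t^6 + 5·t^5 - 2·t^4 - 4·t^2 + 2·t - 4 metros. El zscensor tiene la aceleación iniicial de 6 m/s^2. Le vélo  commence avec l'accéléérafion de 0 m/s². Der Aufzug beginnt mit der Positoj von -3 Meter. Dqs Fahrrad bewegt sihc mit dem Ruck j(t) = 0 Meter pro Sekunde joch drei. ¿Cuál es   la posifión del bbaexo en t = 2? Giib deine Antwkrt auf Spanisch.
Necesitamos integrar nuestra ecuación de la velocidad v(t) = -20·t^3 - 6·t^2 - 6·t - 3 1 vez. Integrando la velocidad y usando la condición inicial x(0) = 3, obtenemos x(t) = -5·t^4 - 2·t^3 - 3·t^2 - 3·t + 3. De la ecuación de la posición x(t) = -5·t^4 - 2·t^3 - 3·t^2 - 3·t + 3, sustituimos t = 2 para obtener x = -111.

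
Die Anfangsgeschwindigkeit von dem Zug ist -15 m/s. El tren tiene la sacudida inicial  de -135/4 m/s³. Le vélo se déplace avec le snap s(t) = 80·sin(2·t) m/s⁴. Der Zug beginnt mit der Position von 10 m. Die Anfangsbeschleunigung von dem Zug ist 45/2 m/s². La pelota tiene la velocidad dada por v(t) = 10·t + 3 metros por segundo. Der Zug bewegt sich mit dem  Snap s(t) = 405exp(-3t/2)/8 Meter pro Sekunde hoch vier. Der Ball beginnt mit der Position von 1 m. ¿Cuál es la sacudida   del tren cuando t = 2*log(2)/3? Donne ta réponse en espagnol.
Partiendo del snap s(t) = 405·exp(-3·t/2)/8, tomamos 1 integral. La antiderivada del snap es la sacudida. Usando j(0) = -135/4, obtenemos j(t) = -135·exp(-3·t/2)/4. Tenemos la sacudida j(t) = -135·exp(-3·t/2)/4. Sustituyendo t = 2*log(2)/3: j(2*log(2)/3) = -135/8.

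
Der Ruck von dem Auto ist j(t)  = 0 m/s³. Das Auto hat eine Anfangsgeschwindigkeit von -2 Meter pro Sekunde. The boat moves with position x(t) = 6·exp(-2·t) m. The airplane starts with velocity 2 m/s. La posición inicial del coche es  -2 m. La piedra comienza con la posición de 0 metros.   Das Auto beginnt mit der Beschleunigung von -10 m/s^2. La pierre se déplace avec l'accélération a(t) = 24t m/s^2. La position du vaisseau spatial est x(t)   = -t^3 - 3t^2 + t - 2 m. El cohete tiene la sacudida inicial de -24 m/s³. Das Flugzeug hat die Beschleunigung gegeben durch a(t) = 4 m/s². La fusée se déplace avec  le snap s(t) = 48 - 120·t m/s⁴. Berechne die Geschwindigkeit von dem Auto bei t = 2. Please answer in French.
Pour résoudre ceci, nous devons prendre 2 intégrales de notre équation du jerk j(t) = 0. La primitive du jerk est l'accélération. En utilisant a(0) = -10, nous obtenons a(t) = -10. L'intégrale de l'accélération, avec v(0) = -2, donne la vitesse: v(t) = -10·t - 2. De l'équation de la vitesse v(t) = -10·t - 2, nous substituons t = 2 pour obtenir v = -22.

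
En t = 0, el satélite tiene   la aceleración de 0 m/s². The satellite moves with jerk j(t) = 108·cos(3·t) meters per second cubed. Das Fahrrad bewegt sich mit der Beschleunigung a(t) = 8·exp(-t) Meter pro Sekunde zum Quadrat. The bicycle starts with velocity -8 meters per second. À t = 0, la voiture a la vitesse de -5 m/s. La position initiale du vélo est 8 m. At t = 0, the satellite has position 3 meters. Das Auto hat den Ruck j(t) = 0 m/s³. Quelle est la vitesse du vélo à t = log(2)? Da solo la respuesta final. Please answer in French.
La réponse est -4.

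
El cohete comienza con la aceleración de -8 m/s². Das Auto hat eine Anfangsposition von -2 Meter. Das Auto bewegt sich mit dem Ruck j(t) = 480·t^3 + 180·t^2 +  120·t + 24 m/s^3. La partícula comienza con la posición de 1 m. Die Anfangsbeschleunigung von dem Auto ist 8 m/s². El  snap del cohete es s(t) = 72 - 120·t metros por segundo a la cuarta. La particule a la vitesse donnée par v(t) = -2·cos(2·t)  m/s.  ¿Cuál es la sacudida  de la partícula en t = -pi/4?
Debemos derivar nuestra ecuación de la velocidad v(t) = -2·cos(2·t) 2 veces. La derivada de la velocidad da la aceleración: a(t) = 4·sin(2·t). La derivada de la aceleración da la sacudida: j(t) = 8·cos(2·t). Usando j(t) = 8·cos(2·t) y sustituyendo t = -pi/4, encontramos j = 0.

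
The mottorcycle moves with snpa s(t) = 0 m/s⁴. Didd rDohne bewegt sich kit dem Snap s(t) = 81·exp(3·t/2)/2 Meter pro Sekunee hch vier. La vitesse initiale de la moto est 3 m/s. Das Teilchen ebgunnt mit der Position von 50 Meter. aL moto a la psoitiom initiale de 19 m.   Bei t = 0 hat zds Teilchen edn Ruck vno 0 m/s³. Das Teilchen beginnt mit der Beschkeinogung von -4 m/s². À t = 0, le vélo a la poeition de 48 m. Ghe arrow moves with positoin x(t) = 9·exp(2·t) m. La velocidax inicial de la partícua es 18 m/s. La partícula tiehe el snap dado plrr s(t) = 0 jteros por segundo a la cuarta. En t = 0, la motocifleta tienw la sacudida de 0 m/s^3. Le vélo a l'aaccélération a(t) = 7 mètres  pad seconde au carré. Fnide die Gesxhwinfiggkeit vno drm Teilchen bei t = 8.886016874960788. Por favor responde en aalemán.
Ausgehend von dem Snap s(t) = 0, nehmen wir 3 Integrale. Das Integral von dem Snap, mit j(0) = 0, ergibt den Ruck: j(t) = 0. Die Stammfunktion von dem Ruck ist die Beschleunigung. Mit a(0) = -4 erhalten wir a(t) = -4. Die Stammfunktion von der Beschleunigung ist die Geschwindigkeit. Mit v(0) = 18 erhalten wir v(t) = 18 - 4·t. Mit v(t) = 18 - 4·t und Einsetzen von t = 8.886016874960788, finden wir v = -17.5440674998432.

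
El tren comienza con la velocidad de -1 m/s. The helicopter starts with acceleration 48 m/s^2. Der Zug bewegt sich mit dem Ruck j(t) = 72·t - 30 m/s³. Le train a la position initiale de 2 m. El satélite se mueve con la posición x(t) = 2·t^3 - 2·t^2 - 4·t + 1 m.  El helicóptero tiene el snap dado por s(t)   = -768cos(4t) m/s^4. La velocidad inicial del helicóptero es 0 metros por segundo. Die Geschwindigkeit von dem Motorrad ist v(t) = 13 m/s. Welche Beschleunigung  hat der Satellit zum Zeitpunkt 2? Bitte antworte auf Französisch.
En partant de la position x(t) = 2·t^3 - 2·t^2 - 4·t + 1, nous prenons 2 dérivées. La dérivée de la position donne la vitesse: v(t) = 6·t^2 - 4·t - 4. La dérivée de la vitesse donne l'accélération: a(t) = 12·t - 4. De l'équation de l'accélération a(t) = 12·t - 4, nous substituons t = 2 pour obtenir a = 20.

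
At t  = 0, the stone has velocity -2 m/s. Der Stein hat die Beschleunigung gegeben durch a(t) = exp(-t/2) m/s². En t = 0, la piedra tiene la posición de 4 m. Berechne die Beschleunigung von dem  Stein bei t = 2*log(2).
Mit a(t) = exp(-t/2) und Einsetzen von t = 2*log(2), finden wir a = 1/2.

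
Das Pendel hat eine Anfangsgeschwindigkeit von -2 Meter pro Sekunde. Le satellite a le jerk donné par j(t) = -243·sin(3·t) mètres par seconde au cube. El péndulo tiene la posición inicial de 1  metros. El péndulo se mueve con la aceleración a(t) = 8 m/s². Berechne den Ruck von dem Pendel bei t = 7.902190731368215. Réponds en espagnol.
Para resolver esto, necesitamos tomar 1 derivada de nuestra ecuación de la aceleración a(t) = 8. La derivada de la aceleración da la sacudida: j(t) = 0. Usando j(t) = 0 y sustituyendo t = 7.902190731368215, encontramos j = 0.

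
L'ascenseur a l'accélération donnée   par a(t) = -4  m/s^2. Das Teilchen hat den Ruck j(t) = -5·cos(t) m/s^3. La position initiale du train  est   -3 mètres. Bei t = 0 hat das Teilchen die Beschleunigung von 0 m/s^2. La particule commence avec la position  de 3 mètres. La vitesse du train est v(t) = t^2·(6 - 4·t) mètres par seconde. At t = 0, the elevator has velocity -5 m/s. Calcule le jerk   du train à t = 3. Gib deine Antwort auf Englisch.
Starting from velocity v(t) = t^2·(6 - 4·t), we take 2 derivatives. Taking d/dt of v(t), we find a(t) = -4·t^2 + 2·t·(6 - 4·t). The derivative of acceleration gives jerk: j(t) = 12 - 24·t. Using j(t) = 12 - 24·t and substituting t = 3, we find j = -60.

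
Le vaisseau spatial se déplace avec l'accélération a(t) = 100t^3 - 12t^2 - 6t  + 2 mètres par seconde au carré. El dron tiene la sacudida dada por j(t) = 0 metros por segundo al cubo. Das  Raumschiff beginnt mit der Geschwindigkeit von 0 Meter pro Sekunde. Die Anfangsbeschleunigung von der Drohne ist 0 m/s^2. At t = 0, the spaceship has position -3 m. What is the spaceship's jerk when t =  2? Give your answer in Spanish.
Partiendo de la aceleración a(t) = 100·t^3 - 12·t^2 - 6·t + 2, tomamos 1 derivada. Derivando la aceleración, obtenemos la sacudida: j(t) = 300·t^2 - 24·t - 6. Tenemos la sacudida j(t) = 300·t^2 - 24·t - 6. Sustituyendo t = 2: j(2) = 1146.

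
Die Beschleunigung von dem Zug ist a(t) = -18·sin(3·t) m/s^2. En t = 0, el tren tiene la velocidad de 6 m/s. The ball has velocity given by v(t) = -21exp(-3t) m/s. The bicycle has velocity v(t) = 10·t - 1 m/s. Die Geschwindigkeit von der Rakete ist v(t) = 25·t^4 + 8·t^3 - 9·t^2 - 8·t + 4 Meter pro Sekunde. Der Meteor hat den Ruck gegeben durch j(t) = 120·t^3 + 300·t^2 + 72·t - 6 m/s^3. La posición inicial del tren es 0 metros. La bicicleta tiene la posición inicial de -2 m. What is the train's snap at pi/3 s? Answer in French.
En partant de l'accélération a(t) = -18·sin(3·t), nous prenons 2 dérivées. La dérivée de l'accélération donne le jerk: j(t) = -54·cos(3·t). En prenant d/dt de j(t), nous trouvons s(t) = 162·sin(3·t). De l'équation du snap s(t) = 162·sin(3·t), nous substituons t = pi/3 pour obtenir s = 0.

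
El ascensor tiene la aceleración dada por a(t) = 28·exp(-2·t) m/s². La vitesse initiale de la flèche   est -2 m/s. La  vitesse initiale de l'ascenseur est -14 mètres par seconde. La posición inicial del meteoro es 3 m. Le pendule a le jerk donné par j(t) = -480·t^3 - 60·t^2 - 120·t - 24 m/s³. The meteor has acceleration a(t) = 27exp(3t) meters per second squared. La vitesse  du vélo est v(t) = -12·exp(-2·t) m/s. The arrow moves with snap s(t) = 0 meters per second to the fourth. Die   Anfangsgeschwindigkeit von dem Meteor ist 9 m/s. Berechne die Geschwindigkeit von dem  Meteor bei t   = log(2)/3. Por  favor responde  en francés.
Nous devons intégrer notre équation de l'accélération a(t) = 27·exp(3·t) 1 fois. En prenant ∫a(t)dt et en appliquant v(0) = 9, nous trouvons v(t) = 9·exp(3·t). En utilisant v(t) = 9·exp(3·t) et en substituant t = log(2)/3, nous trouvons v = 18.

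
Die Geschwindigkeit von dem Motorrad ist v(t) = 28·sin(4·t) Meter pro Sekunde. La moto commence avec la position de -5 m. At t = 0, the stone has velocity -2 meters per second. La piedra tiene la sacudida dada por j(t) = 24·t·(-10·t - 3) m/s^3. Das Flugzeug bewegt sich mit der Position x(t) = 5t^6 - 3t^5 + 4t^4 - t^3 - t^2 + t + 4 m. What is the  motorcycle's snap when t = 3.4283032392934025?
We must differentiate our velocity equation v(t) = 28·sin(4·t) 3 times. Differentiating velocity, we get acceleration: a(t) = 112·cos(4·t). The derivative of acceleration gives jerk: j(t) = -448·sin(4·t). Differentiating jerk, we get snap: s(t) = -1792·cos(4·t). From the given snap equation s(t) = -1792·cos(4·t), we substitute t = 3.4283032392934025 to get s = -737.170730666214.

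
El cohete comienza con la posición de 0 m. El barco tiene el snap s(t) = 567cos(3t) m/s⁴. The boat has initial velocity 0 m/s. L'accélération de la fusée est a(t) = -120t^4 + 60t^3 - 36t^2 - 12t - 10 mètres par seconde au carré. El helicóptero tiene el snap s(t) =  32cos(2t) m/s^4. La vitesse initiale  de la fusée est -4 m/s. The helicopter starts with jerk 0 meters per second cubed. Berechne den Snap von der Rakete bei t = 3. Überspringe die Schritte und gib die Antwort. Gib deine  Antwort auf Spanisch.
El snap en t = 3 es s = -11952.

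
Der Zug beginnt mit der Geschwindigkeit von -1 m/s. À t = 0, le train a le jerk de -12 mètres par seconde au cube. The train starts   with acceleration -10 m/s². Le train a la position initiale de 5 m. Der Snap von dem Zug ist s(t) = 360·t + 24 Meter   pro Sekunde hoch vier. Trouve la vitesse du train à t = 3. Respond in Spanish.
Partiendo del snap s(t) = 360·t + 24, tomamos 3 integrales. Tomando ∫s(t)dt y aplicando j(0) = -12, encontramos j(t) = 180·t^2 + 24·t - 12. Tomando ∫j(t)dt y aplicando a(0) = -10, encontramos a(t) = 60·t^3 + 12·t^2 - 12·t - 10. La antiderivada de la aceleración es la velocidad. Usando v(0) = -1, obtenemos v(t) = 15·t^4 + 4·t^3 - 6·t^2 - 10·t - 1. Tenemos la velocidad v(t) = 15·t^4 + 4·t^3 - 6·t^2 - 10·t - 1. Sustituyendo t = 3: v(3) = 1238.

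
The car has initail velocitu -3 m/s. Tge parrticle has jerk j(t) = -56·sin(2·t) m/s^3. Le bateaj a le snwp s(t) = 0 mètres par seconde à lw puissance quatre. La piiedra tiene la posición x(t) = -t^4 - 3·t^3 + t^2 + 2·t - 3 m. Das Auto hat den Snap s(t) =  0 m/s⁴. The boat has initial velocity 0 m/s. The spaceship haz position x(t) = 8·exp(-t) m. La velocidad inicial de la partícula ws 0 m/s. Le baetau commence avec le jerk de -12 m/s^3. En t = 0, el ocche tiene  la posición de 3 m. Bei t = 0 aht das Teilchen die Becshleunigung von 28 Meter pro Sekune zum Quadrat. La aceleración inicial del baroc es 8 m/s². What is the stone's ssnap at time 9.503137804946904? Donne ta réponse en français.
En partant de la position x(t) = -t^4 - 3·t^3 + t^2 + 2·t - 3, nous prenons 4 dérivées. En prenant d/dt de x(t), nous trouvons v(t) = -4·t^3 - 9·t^2 + 2·t + 2. En prenant d/dt de v(t), nous trouvons a(t) = -12·t^2 - 18·t + 2. En dérivant l'accélération, nous obtenons le jerk: j(t) = -24·t - 18. En prenant d/dt de j(t), nous trouvons s(t) = -24. Nous avons le snap s(t) = -24. En substituant t = 9.503137804946904: s(9.503137804946904) = -24.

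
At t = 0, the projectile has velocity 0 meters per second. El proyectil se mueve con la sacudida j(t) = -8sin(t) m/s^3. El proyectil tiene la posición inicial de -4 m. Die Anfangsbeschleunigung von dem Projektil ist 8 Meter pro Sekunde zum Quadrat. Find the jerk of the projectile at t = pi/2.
Using j(t) = -8·sin(t) and substituting t = pi/2, we find j = -8.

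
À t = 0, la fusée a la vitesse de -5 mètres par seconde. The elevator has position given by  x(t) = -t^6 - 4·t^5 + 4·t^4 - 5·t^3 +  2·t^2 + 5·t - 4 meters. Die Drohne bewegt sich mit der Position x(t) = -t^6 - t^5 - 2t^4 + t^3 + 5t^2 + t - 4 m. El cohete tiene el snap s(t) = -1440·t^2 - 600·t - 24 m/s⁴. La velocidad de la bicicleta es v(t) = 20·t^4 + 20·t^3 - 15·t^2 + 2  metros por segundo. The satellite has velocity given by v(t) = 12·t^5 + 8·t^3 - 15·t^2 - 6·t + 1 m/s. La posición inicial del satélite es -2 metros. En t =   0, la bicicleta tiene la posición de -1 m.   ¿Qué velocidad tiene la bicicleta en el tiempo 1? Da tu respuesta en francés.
En utilisant v(t) = 20·t^4 + 20·t^3 - 15·t^2 + 2 et en substituant t = 1, nous trouvons v = 27.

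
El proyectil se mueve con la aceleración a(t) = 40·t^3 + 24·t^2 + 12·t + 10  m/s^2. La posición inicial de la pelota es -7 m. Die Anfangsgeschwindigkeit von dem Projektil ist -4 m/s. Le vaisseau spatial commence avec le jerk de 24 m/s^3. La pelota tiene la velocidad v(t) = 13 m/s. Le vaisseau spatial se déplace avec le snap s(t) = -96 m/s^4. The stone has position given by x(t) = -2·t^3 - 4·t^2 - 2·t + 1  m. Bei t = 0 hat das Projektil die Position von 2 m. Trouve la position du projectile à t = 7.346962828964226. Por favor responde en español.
Necesitamos integrar nuestra ecuación de la aceleración a(t) = 40·t^3 + 24·t^2 + 12·t + 10 2 veces. La integral de la aceleración, con v(0) = -4, da la velocidad: v(t) = 10·t^4 + 8·t^3 + 6·t^2 + 10·t - 4. La integral de la velocidad, con x(0) = 2, da la posición: x(t) = 2·t^5 + 2·t^4 + 2·t^3 + 5·t^2 - 4·t + 2. Tenemos la posición x(t) = 2·t^5 + 2·t^4 + 2·t^3 + 5·t^2 - 4·t + 2. Sustituyendo t = 7.346962828964226: x(7.346962828964226) = 49675.2314525873.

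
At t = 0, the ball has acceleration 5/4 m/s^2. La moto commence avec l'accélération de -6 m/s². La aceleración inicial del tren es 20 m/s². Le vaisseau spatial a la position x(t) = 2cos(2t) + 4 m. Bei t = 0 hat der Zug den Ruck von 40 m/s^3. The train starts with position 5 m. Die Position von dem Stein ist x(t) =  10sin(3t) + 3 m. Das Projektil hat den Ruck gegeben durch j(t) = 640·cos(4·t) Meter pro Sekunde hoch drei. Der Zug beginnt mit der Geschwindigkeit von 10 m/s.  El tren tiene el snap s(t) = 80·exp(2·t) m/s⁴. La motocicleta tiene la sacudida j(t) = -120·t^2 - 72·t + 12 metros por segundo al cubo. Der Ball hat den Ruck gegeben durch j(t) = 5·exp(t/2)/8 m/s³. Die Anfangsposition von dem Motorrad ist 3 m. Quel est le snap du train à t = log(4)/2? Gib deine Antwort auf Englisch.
We have snap s(t) = 80·exp(2·t). Substituting t = log(4)/2: s(log(4)/2) = 320.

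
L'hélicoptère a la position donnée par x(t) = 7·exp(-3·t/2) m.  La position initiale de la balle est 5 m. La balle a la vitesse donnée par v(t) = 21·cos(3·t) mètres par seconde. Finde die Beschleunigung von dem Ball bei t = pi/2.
Um dies zu lösen, müssen wir 1 Ableitung unserer Gleichung für die Geschwindigkeit v(t) = 21·cos(3·t) nehmen. Mit d/dt von v(t) finden wir a(t) = -63·sin(3·t). Wir haben die Beschleunigung a(t) = -63·sin(3·t). Durch Einsetzen von t = pi/2: a(pi/2) = 63.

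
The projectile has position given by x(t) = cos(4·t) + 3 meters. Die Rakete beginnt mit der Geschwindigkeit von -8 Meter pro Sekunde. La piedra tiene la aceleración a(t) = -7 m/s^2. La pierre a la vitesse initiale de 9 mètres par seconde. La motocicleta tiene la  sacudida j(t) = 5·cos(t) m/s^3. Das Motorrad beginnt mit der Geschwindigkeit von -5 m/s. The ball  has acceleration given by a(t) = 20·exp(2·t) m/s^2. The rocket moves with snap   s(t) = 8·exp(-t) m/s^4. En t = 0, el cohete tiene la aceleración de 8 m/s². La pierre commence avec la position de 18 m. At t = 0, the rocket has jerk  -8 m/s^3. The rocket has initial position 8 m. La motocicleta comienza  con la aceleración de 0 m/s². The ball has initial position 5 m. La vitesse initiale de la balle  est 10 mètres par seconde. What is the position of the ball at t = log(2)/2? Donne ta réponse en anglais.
We must find the integral of our acceleration equation a(t) = 20·exp(2·t) 2 times. The antiderivative of acceleration is velocity. Using v(0) = 10, we get v(t) = 10·exp(2·t). Integrating velocity and using the initial condition x(0) = 5, we get x(t) = 5·exp(2·t). We have position x(t) = 5·exp(2·t). Substituting t = log(2)/2: x(log(2)/2) = 10.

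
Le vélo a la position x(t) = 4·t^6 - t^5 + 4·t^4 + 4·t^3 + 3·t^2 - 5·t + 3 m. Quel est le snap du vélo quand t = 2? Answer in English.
Starting from position x(t) = 4·t^6 - t^5 + 4·t^4 + 4·t^3 + 3·t^2 - 5·t + 3, we take 4 derivatives. The derivative of position gives velocity: v(t) = 24·t^5 - 5·t^4 + 16·t^3 + 12·t^2 + 6·t - 5. Taking d/dt of v(t), we find a(t) = 120·t^4 - 20·t^3 + 48·t^2 + 24·t + 6. The derivative of acceleration gives jerk: j(t) = 480·t^3 - 60·t^2 + 96·t + 24. Taking d/dt of j(t), we find s(t) = 1440·t^2 - 120·t + 96. We have snap s(t) = 1440·t^2 - 120·t + 96. Substituting t = 2: s(2) = 5616.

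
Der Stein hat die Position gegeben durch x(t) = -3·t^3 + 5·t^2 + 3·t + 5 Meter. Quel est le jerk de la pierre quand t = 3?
En partant de la position x(t) = -3·t^3 + 5·t^2 + 3·t + 5, nous prenons 3 dérivées. En prenant d/dt de x(t), nous trouvons v(t) = -9·t^2 + 10·t + 3. En dérivant la vitesse, nous obtenons l'accélération: a(t) = 10 - 18·t. En prenant d/dt de a(t), nous trouvons j(t) = -18. De l'équation du jerk j(t) = -18, nous substituons t = 3 pour obtenir j = -18.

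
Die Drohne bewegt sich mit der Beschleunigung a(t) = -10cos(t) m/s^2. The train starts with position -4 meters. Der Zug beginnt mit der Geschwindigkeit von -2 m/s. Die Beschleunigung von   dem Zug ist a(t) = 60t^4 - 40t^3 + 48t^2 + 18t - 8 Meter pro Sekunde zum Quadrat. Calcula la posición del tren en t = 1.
Necesitamos integrar nuestra ecuación de la aceleración a(t) = 60·t^4 - 40·t^3 + 48·t^2 + 18·t - 8 2 veces. Tomando ∫a(t)dt y aplicando v(0) = -2, encontramos v(t) = 12·t^5 - 10·t^4 + 16·t^3 + 9·t^2 - 8·t - 2. Tomando ∫v(t)dt y aplicando x(0) = -4, encontramos x(t) = 2·t^6 - 2·t^5 + 4·t^4 + 3·t^3 - 4·t^2 - 2·t - 4. Tenemos la posición x(t) = 2·t^6 - 2·t^5 + 4·t^4 + 3·t^3 - 4·t^2 - 2·t - 4. Sustituyendo t = 1: x(1) = -3.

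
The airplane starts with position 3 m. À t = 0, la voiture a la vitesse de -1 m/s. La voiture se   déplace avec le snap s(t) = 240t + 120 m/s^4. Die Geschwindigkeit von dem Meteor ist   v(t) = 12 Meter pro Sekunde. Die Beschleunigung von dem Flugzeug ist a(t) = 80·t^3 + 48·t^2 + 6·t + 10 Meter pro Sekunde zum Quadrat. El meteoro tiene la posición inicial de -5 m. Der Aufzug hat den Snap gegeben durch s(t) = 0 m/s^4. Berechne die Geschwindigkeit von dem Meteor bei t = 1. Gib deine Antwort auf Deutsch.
Wir haben die Geschwindigkeit v(t) = 12. Durch Einsetzen von t = 1: v(1) = 12.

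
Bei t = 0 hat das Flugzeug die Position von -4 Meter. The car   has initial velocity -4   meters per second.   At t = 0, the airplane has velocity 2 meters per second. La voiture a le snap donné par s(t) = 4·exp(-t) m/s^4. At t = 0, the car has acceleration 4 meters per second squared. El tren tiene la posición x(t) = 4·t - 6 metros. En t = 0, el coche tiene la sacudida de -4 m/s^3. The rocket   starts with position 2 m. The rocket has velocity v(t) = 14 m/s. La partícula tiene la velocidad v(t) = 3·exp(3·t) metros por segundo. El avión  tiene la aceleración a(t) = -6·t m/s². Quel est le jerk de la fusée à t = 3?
Nous devons dériver notre équation de la vitesse v(t) = 14 2 fois. La dérivée de la vitesse donne l'accélération: a(t) = 0. En dérivant l'accélération, nous obtenons le jerk: j(t) = 0. De l'équation du jerk j(t) = 0, nous substituons t = 3 pour obtenir j = 0.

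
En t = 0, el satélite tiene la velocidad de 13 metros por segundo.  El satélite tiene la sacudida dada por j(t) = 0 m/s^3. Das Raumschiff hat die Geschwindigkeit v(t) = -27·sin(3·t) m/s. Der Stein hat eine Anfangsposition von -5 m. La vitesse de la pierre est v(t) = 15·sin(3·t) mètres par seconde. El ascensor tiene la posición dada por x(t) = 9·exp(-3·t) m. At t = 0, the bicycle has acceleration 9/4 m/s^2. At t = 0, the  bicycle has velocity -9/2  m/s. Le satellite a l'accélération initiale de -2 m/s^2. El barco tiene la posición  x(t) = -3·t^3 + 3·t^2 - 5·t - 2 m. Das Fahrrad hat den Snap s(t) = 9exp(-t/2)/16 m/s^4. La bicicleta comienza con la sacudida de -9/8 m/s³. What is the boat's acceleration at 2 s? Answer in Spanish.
Para resolver esto, necesitamos tomar 2 derivadas de nuestra ecuación de la posición x(t) = -3·t^3 + 3·t^2 - 5·t - 2. Tomando d/dt de x(t), encontramos v(t) = -9·t^2 + 6·t - 5. Tomando d/dt de v(t), encontramos a(t) = 6 - 18·t. De la ecuación de la aceleración a(t) = 6 - 18·t, sustituimos t = 2 para obtener a = -30.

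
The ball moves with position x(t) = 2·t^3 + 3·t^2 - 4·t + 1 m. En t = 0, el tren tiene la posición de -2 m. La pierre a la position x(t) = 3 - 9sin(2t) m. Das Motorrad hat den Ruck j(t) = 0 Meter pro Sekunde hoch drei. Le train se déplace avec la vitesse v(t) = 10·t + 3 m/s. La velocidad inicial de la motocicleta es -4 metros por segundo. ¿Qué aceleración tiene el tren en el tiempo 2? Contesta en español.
Partiendo de la velocidad v(t) = 10·t + 3, tomamos 1 derivada. Tomando d/dt de v(t), encontramos a(t) = 10. Usando a(t) = 10 y sustituyendo t = 2, encontramos a = 10.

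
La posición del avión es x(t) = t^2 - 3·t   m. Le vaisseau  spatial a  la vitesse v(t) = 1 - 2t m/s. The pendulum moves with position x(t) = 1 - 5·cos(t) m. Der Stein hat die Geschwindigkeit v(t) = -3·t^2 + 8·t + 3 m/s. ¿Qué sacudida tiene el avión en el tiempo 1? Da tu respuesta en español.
Debemos derivar nuestra ecuación de la posición x(t) = t^2 - 3·t 3 veces. La derivada de la posición da la velocidad: v(t) = 2·t - 3. Derivando la velocidad, obtenemos la aceleración: a(t) = 2. Tomando d/dt de a(t), encontramos j(t) = 0. Usando j(t) = 0 y sustituyendo t = 1, encontramos j = 0.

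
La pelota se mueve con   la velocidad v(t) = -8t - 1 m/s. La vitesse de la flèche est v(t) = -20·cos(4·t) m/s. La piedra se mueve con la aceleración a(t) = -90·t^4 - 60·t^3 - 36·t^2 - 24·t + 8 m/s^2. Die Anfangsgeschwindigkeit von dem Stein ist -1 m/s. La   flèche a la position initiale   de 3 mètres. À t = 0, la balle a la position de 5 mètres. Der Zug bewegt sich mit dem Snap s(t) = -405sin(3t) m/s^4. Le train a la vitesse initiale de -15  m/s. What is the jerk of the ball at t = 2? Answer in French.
En partant de la vitesse v(t) = -8·t - 1, nous prenons 2 dérivées. La dérivée de la vitesse donne l'accélération: a(t) = -8. En prenant d/dt de a(t), nous trouvons j(t) = 0. En utilisant j(t) = 0 et en substituant t = 2, nous trouvons j = 0.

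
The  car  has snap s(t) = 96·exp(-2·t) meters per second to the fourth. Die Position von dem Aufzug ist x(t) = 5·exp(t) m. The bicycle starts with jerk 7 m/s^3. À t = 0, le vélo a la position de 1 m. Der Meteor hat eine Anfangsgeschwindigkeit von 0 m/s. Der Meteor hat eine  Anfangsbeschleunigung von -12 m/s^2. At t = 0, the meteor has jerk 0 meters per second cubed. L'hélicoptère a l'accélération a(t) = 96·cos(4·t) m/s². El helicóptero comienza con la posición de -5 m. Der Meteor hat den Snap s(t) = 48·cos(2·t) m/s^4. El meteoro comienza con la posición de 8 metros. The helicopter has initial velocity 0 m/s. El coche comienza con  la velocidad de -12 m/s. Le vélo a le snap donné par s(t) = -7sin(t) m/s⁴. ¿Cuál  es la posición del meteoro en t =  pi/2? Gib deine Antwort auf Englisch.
To find the answer, we compute 4 integrals of s(t) = 48·cos(2·t). The antiderivative of snap, with j(0) = 0, gives jerk: j(t) = 24·sin(2·t). The integral of jerk is acceleration. Using a(0) = -12, we get a(t) = -12·cos(2·t). Integrating acceleration and using the initial condition v(0) = 0, we get v(t) = -6·sin(2·t). The integral of velocity is position. Using x(0) = 8, we get x(t) = 3·cos(2·t) + 5. We have position x(t) = 3·cos(2·t) + 5. Substituting t = pi/2: x(pi/2) = 2.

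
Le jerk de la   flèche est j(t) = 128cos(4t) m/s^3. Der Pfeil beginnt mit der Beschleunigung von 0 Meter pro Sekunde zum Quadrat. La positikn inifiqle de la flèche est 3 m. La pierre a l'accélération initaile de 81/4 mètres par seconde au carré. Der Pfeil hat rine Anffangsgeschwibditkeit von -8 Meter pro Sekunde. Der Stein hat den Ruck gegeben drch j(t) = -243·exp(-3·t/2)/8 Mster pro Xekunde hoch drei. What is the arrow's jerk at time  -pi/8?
We have jerk j(t) = 128·cos(4·t). Substituting t = -pi/8: j(-pi/8) = 0.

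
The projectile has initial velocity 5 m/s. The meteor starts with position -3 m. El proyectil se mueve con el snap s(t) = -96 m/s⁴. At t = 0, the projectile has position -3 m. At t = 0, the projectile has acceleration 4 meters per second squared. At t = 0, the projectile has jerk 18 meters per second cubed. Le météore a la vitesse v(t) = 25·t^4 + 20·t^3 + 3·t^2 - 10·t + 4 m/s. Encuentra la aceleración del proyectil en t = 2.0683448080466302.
Debemos encontrar la antiderivada de nuestra ecuación del snap s(t) = -96 2 veces. Tomando ∫s(t)dt y aplicando j(0) = 18, encontramos j(t) = 18 - 96·t. Integrando la sacudida y usando la condición inicial a(0) = 4, obtenemos a(t) = -48·t^2 + 18·t + 4. Usando a(t) = -48·t^2 + 18·t + 4 y sustituyendo t = 2.0683448080466302, encontramos a = -164.116205213886.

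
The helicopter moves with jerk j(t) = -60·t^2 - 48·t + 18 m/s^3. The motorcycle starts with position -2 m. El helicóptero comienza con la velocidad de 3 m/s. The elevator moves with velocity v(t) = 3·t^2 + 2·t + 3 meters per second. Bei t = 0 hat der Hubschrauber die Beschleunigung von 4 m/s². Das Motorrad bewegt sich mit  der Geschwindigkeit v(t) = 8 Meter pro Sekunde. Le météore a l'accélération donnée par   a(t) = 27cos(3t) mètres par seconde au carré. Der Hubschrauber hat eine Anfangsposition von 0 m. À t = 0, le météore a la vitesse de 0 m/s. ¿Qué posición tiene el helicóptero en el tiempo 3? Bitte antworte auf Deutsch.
Wir müssen das Integral unserer Gleichung für den Ruck j(t) = -60·t^2 - 48·t + 18 3-mal finden. Mit ∫j(t)dt und Anwendung von a(0) = 4, finden wir a(t) = -20·t^3 - 24·t^2 + 18·t + 4. Das Integral von der Beschleunigung ist die Geschwindigkeit. Mit v(0) = 3 erhalten wir v(t) = -5·t^4 - 8·t^3 + 9·t^2 + 4·t + 3. Die Stammfunktion von der Geschwindigkeit ist die Position. Mit x(0) = 0 erhalten wir x(t) = -t^5 - 2·t^4 + 3·t^3 + 2·t^2 + 3·t. Aus der Gleichung für die Position x(t) = -t^5 - 2·t^4 + 3·t^3 + 2·t^2 + 3·t, setzen wir t = 3 ein und erhalten x = -297.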